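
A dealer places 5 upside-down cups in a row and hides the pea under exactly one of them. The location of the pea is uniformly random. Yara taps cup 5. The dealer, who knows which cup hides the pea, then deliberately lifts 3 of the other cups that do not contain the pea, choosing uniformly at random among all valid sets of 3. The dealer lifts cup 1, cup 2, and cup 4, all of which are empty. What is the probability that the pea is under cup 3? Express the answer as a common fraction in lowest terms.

4/5

Apply Bayes' rule, conditioning on where the pea actually is.
If it is under any of cups 1, 2, and 4 (prior 1/5 each): that cup was opened and seen not to hold the prize — ruled out; weight (1/5)·0 = 0 each.
If it is under cup 3 (prior 1/5): the dealer has no choice, probability 1; weight (1/5)·1 = 1/5.
If it is under cup 5 (prior 1/5): the dealer has 4 equally likely choices, so probability 1/4; weight (1/5)·(1/4) = 1/20.
The weights sum to 1/4.
So P(the pea under cup 3 | the dealer opened cup 1, cup 2, and cup 4) = (1/5) / (1/4) = 4/5.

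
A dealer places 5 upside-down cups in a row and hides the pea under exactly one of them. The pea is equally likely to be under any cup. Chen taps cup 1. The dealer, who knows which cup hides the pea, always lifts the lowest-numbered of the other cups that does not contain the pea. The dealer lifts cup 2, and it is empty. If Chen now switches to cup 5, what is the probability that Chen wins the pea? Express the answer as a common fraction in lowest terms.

Apply Bayes' rule, conditioning on where the pea actually is.
If it is under any of cups 1, 3, 4, and 5 (prior 1/5 each): cup 2 is the lowest-numbered option available, probability 1; weight (1/5)·1 = 1/5 each.
If it is under cup 2 (prior 1/5): the dealer opened cup 2, so this case is ruled out; weight (1/5)·0 = 0.
The weights sum to 4/5.
So P(the pea under cup 5 | the dealer opened cup 2) = (1/5) / (4/5) = 1/4.

1/4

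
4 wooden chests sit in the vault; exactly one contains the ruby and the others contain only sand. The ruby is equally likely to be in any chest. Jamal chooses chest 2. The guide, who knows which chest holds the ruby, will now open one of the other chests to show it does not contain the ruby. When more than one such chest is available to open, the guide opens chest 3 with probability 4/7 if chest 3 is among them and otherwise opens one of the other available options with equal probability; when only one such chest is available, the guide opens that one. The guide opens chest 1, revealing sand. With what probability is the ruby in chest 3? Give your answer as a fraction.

7/16

Apply Bayes' rule, conditioning on where the ruby actually is.
If it is in chest 1 (prior 1/4): the guide opened chest 1, so this case is ruled out; weight (1/4)·0 = 0.
If it is in chest 2 (prior 1/4): chest 3 is available but not opened; chest 1 gets probability (1 − 4/7)/2 = 3/14; weight (1/4)·(3/14) = 3/56.
If it is in chest 3 (prior 1/4): chest 3 holds the prize so is unavailable; the guide chooses uniformly among the 2 others, probability 1/2; weight (1/4)·(1/2) = 1/8.
If it is in chest 4 (prior 1/4): chest 3 is available but not opened, probability 3/7; weight (1/4)·(3/7) = 3/28.
The weights sum to 2/7.
So P(the ruby in chest 3 | the guide opened chest 1) = (1/8) / (2/7) = 7/16.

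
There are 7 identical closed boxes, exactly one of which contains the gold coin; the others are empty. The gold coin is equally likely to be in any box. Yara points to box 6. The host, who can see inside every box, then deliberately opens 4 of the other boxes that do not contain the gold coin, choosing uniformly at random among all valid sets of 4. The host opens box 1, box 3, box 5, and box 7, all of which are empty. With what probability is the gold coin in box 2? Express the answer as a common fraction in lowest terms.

3/7

Consider each possible location of the gold coin in turn.
If it is in any of boxes 1, 3, 5, and 7 (prior 1/7 each): that box was opened and seen not to hold the prize — ruled out; weight (1/7)·0 = 0 each.
If it is in either of boxes 2 and 4 (prior 1/7 each): the host has 5 equally likely choices, so probability 1/5; weight (1/7)·(1/5) = 1/35 each.
If it is in box 6 (prior 1/7): the host has 15 equally likely choices, so probability 1/15; weight (1/7)·(1/15) = 1/105.
The weights sum to 1/15.
So P(the gold coin in box 2 | the host opened box 1, box 3, box 5, and box 7) = (1/35) / (1/15) = 3/7.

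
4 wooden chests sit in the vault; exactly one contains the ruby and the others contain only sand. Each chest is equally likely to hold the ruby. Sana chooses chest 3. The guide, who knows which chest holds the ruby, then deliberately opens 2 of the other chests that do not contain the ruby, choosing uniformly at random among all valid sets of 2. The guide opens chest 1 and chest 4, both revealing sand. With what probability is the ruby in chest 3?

1/4

Consider each possible location of the ruby in turn.
If it is in either of chests 1 and 4 (prior 1/4 each): that chest was opened and seen not to hold the prize — ruled out; weight (1/4)·0 = 0 each.
If it is in chest 2 (prior 1/4): the guide has no choice, probability 1; weight (1/4)·1 = 1/4.
If it is in chest 3 (prior 1/4): the guide has 3 equally likely choices, so probability 1/3; weight (1/4)·(1/3) = 1/12.
The weights sum to 1/3.
So P(the ruby in chest 3 | the guide opened chest 1 and chest 4) = (1/12) / (1/3) = 1/4.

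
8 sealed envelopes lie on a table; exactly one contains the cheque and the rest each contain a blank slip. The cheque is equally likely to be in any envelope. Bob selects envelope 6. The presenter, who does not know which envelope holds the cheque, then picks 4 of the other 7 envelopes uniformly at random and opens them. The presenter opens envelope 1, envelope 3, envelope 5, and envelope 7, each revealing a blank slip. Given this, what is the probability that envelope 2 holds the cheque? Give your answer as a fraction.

1/4

Because the presenter chose which envelopes to open without knowing where the cheque is, the choice is independent of the prize location. Learning that none of the 4 opened envelopes holds the cheque simply rules out those 4 locations and leaves the remaining 4 envelopes still equally likely by symmetry.
So P(the cheque in envelope 2) = 1/4.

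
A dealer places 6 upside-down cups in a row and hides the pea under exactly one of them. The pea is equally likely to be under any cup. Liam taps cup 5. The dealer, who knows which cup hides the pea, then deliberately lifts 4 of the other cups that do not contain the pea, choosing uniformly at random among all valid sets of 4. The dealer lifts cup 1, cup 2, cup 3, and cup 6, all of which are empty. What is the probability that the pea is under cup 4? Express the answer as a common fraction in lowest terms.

Consider each possible location of the pea in turn.
If it is under any of cups 1, 2, 3, and 6 (prior 1/6 each): that cup was opened and seen not to hold the prize — ruled out; weight (1/6)·0 = 0 each.
If it is under cup 4 (prior 1/6): the dealer has no choice, probability 1; weight (1/6)·1 = 1/6.
If it is under cup 5 (prior 1/6): the dealer has 5 equally likely choices, so probability 1/5; weight (1/6)·(1/5) = 1/30.
The weights sum to 1/5.
So P(the pea under cup 4 | the dealer opened cup 1, cup 2, cup 3, and cup 6) = (1/6) / (1/5) = 5/6.

5/6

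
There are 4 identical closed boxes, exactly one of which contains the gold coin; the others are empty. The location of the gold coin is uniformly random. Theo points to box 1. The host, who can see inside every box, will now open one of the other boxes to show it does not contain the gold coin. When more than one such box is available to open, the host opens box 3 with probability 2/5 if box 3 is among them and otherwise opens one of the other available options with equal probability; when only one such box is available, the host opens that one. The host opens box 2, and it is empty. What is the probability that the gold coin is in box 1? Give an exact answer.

3/14

Condition on the true location of the gold coin.
If it is in box 1 (prior 1/4): box 3 is available but not opened; box 2 gets probability (1 − 2/5)/2 = 3/10; weight (1/4)·(3/10) = 3/40.
If it is in box 2 (prior 1/4): the host opened box 2, so this case is ruled out; weight (1/4)·0 = 0.
If it is in box 3 (prior 1/4): box 3 holds the prize so is unavailable; the host chooses uniformly among the 2 others, probability 1/2; weight (1/4)·(1/2) = 1/8.
If it is in box 4 (prior 1/4): box 3 is available but not opened, probability 3/5; weight (1/4)·(3/5) = 3/20.
The weights sum to 7/20.
So P(the gold coin in box 1 | the host opened box 2) = (3/40) / (7/20) = 3/14.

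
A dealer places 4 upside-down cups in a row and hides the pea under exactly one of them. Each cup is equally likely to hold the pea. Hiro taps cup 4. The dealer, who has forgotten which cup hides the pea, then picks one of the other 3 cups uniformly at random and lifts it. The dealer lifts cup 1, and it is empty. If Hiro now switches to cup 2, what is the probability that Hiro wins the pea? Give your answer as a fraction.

1/3

Condition on the true location of the pea.
If it is under cup 1 (prior 1/4): the dealer opened cup 1, so this case is ruled out; weight (1/4)·0 = 0.
If it is under any of cups 2, 3, and 4 (prior 1/4 each): the dealer picks cup 1 with probability 1/3 regardless, and it is not the prize; weight (1/4)·(1/3) = 1/12 each.
The weights sum to 1/4.
So P(the pea under cup 2 | the dealer opened cup 1) = (1/12) / (1/4) = 1/3.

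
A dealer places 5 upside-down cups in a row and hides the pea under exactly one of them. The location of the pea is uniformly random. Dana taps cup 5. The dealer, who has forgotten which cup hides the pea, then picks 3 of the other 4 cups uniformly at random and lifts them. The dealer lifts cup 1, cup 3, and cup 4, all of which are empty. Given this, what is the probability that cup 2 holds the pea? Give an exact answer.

Because the dealer chose which cups to lift without knowing where the pea is, the choice is independent of the prize location. Learning that none of the 3 opened cups holds the pea simply rules out those 3 locations and leaves the remaining 2 cups still equally likely by symmetry.
So P(the pea under cup 2) = 1/2.

1/2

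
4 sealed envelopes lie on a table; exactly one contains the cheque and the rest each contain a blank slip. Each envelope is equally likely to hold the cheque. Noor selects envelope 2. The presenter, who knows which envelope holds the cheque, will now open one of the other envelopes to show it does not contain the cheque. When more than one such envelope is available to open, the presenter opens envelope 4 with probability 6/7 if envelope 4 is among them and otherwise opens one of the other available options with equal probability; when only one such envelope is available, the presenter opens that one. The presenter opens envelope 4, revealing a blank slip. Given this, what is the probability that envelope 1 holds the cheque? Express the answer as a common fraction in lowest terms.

1/3

Apply Bayes' rule, conditioning on where the cheque actually is.
If it is in any of envelopes 1, 2, and 3 (prior 1/4 each): envelope 4 is available, opened with probability 6/7; weight (1/4)·(6/7) = 3/14 each.
If it is in envelope 4 (prior 1/4): the presenter opened envelope 4, so this case is ruled out; weight (1/4)·0 = 0.
The weights sum to 9/14.
So P(the cheque in envelope 1 | the presenter opened envelope 4) = (3/14) / (9/14) = 1/3.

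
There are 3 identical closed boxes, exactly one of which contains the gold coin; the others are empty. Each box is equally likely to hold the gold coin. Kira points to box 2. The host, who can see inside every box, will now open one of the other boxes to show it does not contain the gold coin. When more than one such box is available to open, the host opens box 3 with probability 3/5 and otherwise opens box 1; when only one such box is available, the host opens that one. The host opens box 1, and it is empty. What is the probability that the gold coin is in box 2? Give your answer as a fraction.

Consider each possible location of the gold coin in turn.
If it is in box 1 (prior 1/3): the host opened box 1, so this case is ruled out; weight (1/3)·0 = 0.
If it is in box 2 (prior 1/3): box 3 is available but not opened, probability 2/5; weight (1/3)·(2/5) = 2/15.
If it is in box 3 (prior 1/3): only box 1 is available, probability 1; weight (1/3)·1 = 1/3.
The weights sum to 7/15.
So P(the gold coin in box 2 | the host opened box 1) = (2/15) / (7/15) = 2/7.

2/7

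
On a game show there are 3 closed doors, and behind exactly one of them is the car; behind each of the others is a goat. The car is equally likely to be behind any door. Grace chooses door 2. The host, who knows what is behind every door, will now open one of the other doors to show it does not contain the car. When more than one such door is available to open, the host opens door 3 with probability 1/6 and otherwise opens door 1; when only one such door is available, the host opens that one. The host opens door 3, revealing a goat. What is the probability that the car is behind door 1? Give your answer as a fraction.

6/7

Condition on the true location of the car.
If it is behind door 1 (prior 1/3): only door 3 is available, probability 1; weight (1/3)·1 = 1/3.
If it is behind door 2 (prior 1/3): door 3 is available, opened with probability 1/6; weight (1/3)·(1/6) = 1/18.
If it is behind door 3 (prior 1/3): the host opened door 3, so this case is ruled out; weight (1/3)·0 = 0.
The weights sum to 7/18.
So P(the car behind door 1 | the host opened door 3) = (1/3) / (7/18) = 6/7.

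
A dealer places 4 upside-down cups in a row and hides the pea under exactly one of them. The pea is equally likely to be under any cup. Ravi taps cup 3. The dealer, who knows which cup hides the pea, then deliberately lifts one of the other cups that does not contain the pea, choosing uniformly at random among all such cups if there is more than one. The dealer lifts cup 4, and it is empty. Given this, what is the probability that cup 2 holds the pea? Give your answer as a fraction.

Consider each possible location of the pea in turn.
If it is under either of cups 1 and 2 (prior 1/4 each): the dealer has 2 equally likely choices, so probability 1/2; weight (1/4)·(1/2) = 1/8 each.
If it is under cup 3 (prior 1/4): the dealer has 3 equally likely choices, so probability 1/3; weight (1/4)·(1/3) = 1/12.
If it is under cup 4 (prior 1/4): the dealer opened cup 4, so this case is ruled out; weight (1/4)·0 = 0.
The weights sum to 1/3.
So P(the pea under cup 2 | the dealer opened cup 4) = (1/8) / (1/3) = 3/8.

3/8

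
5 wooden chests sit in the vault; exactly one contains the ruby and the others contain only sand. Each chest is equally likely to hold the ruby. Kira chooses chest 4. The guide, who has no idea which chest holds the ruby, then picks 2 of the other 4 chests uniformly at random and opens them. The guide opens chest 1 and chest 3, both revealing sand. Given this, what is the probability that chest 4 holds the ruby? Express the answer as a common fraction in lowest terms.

1/3

Because the guide chose which chests to open without knowing where the ruby is, the choice is independent of the prize location. Learning that none of the 2 opened chests holds the ruby simply rules out those 2 locations and leaves the remaining 3 chests still equally likely by symmetry.
So P(the ruby in chest 4) = 1/3.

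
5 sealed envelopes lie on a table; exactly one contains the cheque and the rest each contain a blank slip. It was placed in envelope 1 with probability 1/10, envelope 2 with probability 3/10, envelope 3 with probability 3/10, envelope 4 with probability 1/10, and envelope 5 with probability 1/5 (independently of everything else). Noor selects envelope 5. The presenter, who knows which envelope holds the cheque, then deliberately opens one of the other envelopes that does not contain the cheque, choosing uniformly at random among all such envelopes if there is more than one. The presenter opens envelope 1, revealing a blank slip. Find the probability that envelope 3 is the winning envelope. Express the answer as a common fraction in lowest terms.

Consider each possible location of the cheque in turn.
If it is in envelope 1 (prior 1/10): the presenter opened envelope 1, so this case is ruled out; weight (1/10)·0 = 0.
If it is in either of envelopes 2 and 3 (prior 3/10 each): the presenter has 3 equally likely choices, so probability 1/3; weight (3/10)·(1/3) = 1/10 each.
If it is in envelope 4 (prior 1/10): the presenter has 3 equally likely choices, so probability 1/3; weight (1/10)·(1/3) = 1/30.
If it is in envelope 5 (prior 1/5): the presenter has 4 equally likely choices, so probability 1/4; weight (1/5)·(1/4) = 1/20.
The weights sum to 17/60.
So P(the cheque in envelope 3 | the presenter opened envelope 1) = (1/10) / (17/60) = 6/17.

6/17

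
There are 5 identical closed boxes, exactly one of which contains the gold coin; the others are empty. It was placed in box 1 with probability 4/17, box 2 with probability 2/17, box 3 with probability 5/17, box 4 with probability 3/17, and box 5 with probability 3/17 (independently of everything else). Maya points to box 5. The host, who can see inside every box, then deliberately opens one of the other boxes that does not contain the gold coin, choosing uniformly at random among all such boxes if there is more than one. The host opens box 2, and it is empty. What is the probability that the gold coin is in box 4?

4/19

Apply Bayes' rule, conditioning on where the gold coin actually is.
If it is in box 1 (prior 4/17): the host has 3 equally likely choices, so probability 1/3; weight (4/17)·(1/3) = 4/51.
If it is in box 2 (prior 2/17): the host opened box 2, so this case is ruled out; weight (2/17)·0 = 0.
If it is in box 3 (prior 5/17): the host has 3 equally likely choices, so probability 1/3; weight (5/17)·(1/3) = 5/51.
If it is in box 4 (prior 3/17): the host has 3 equally likely choices, so probability 1/3; weight (3/17)·(1/3) = 1/17.
If it is in box 5 (prior 3/17): the host has 4 equally likely choices, so probability 1/4; weight (3/17)·(1/4) = 3/68.
The weights sum to 19/68.
So P(the gold coin in box 4 | the host opened box 2) = (1/17) / (19/68) = 4/19.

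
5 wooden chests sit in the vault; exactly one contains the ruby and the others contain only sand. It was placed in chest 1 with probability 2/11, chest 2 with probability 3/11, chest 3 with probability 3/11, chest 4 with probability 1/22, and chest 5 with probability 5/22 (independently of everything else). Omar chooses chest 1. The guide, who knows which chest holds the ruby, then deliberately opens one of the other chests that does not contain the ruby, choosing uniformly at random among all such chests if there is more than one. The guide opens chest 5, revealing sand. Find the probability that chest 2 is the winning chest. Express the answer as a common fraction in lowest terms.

3/8

Condition on the true location of the ruby.
If it is in chest 1 (prior 2/11): the guide has 4 equally likely choices, so probability 1/4; weight (2/11)·(1/4) = 1/22.
If it is in either of chests 2 and 3 (prior 3/11 each): the guide has 3 equally likely choices, so probability 1/3; weight (3/11)·(1/3) = 1/11 each.
If it is in chest 4 (prior 1/22): the guide has 3 equally likely choices, so probability 1/3; weight (1/22)·(1/3) = 1/66.
If it is in chest 5 (prior 5/22): the guide opened chest 5, so this case is ruled out; weight (5/22)·0 = 0.
The weights sum to 8/33.
So P(the ruby in chest 2 | the guide opened chest 5) = (1/11) / (8/33) = 3/8.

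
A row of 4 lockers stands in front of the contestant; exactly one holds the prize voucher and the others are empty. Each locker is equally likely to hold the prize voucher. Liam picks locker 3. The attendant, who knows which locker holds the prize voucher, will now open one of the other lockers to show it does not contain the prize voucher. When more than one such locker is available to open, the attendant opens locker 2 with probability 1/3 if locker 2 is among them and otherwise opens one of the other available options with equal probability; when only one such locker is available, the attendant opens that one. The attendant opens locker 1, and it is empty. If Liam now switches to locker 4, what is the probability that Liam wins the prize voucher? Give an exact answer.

4/9

Consider each possible location of the prize voucher in turn.
If it is in locker 1 (prior 1/4): the attendant opened locker 1, so this case is ruled out; weight (1/4)·0 = 0.
If it is in locker 2 (prior 1/4): locker 2 holds the prize so is unavailable; the attendant chooses uniformly among the 2 others, probability 1/2; weight (1/4)·(1/2) = 1/8.
If it is in locker 3 (prior 1/4): locker 2 is available but not opened; locker 1 gets probability (1 − 1/3)/2 = 1/3; weight (1/4)·(1/3) = 1/12.
If it is in locker 4 (prior 1/4): locker 2 is available but not opened, probability 2/3; weight (1/4)·(2/3) = 1/6.
The weights sum to 3/8.
So P(the prize voucher in locker 4 | the attendant opened locker 1) = (1/6) / (3/8) = 4/9.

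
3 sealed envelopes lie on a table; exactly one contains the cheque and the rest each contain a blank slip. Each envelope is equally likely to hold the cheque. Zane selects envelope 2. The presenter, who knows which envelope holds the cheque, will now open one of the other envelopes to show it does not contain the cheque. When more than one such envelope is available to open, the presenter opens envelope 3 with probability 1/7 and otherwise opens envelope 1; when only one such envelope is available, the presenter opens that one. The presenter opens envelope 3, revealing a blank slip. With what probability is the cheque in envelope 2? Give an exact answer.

Consider each possible location of the cheque in turn.
If it is in envelope 1 (prior 1/3): only envelope 3 is available, probability 1; weight (1/3)·1 = 1/3.
If it is in envelope 2 (prior 1/3): envelope 3 is available, opened with probability 1/7; weight (1/3)·(1/7) = 1/21.
If it is in envelope 3 (prior 1/3): the presenter opened envelope 3, so this case is ruled out; weight (1/3)·0 = 0.
The weights sum to 8/21.
So P(the cheque in envelope 2 | the presenter opened envelope 3) = (1/21) / (8/21) = 1/8.

1/8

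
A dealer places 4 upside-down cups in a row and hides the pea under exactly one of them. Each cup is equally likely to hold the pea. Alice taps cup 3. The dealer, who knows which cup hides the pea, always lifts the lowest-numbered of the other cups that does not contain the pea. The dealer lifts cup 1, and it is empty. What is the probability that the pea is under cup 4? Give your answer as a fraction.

1/3

Condition on the true location of the pea.
If it is under cup 1 (prior 1/4): the dealer opened cup 1, so this case is ruled out; weight (1/4)·0 = 0.
If it is under any of cups 2, 3, and 4 (prior 1/4 each): cup 1 is the lowest-numbered option available, probability 1; weight (1/4)·1 = 1/4 each.
The weights sum to 3/4.
So P(the pea under cup 4 | the dealer opened cup 1) = (1/4) / (3/4) = 1/3.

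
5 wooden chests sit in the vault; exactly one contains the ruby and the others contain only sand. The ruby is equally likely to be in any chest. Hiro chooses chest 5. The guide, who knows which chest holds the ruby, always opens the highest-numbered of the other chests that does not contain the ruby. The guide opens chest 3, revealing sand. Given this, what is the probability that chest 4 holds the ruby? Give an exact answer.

Consider each possible location of the ruby in turn.
If it is in any of chests 1, 2, and 5 (prior 1/5 each): the guide would have opened chest 4 instead, probability 0; weight (1/5)·0 = 0 each.
If it is in chest 3 (prior 1/5): the guide opened chest 3, so this case is ruled out; weight (1/5)·0 = 0.
If it is in chest 4 (prior 1/5): chest 3 is the highest-numbered option available, probability 1; weight (1/5)·1 = 1/5.
The weights sum to 1/5.
So P(the ruby in chest 4 | the guide opened chest 3) = (1/5) / (1/5) = 1.

1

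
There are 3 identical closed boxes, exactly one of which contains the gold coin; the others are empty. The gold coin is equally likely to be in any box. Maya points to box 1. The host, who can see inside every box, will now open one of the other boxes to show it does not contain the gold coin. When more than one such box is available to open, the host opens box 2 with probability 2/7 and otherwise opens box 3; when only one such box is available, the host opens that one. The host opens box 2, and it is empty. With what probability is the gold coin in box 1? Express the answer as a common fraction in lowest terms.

Consider each possible location of the gold coin in turn.
If it is in box 1 (prior 1/3): box 2 is available, opened with probability 2/7; weight (1/3)·(2/7) = 2/21.
If it is in box 2 (prior 1/3): the host opened box 2, so this case is ruled out; weight (1/3)·0 = 0.
If it is in box 3 (prior 1/3): only box 2 is available, probability 1; weight (1/3)·1 = 1/3.
The weights sum to 3/7.
So P(the gold coin in box 1 | the host opened box 2) = (2/21) / (3/7) = 2/9.

2/9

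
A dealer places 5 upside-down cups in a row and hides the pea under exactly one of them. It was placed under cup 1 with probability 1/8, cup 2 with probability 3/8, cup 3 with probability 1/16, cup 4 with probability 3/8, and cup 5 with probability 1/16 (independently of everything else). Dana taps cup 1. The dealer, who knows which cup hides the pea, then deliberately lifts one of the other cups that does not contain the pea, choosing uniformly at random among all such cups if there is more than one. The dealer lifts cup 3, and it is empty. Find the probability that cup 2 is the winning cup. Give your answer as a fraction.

Condition on the true location of the pea.
If it is under cup 1 (prior 1/8): the dealer has 4 equally likely choices, so probability 1/4; weight (1/8)·(1/4) = 1/32.
If it is under either of cups 2 and 4 (prior 3/8 each): the dealer has 3 equally likely choices, so probability 1/3; weight (3/8)·(1/3) = 1/8 each.
If it is under cup 3 (prior 1/16): the dealer opened cup 3, so this case is ruled out; weight (1/16)·0 = 0.
If it is under cup 5 (prior 1/16): the dealer has 3 equally likely choices, so probability 1/3; weight (1/16)·(1/3) = 1/48.
The weights sum to 29/96.
So P(the pea under cup 2 | the dealer opened cup 3) = (1/8) / (29/96) = 12/29.

12/29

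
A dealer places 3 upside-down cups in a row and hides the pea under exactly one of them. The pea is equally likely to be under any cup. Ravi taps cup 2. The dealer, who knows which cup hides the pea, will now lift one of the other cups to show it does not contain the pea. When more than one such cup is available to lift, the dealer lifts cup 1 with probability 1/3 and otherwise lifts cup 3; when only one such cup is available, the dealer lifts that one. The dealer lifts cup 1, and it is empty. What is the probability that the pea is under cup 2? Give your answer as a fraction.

Consider each possible location of the pea in turn.
If it is under cup 1 (prior 1/3): the dealer opened cup 1, so this case is ruled out; weight (1/3)·0 = 0.
If it is under cup 2 (prior 1/3): cup 1 is available, opened with probability 1/3; weight (1/3)·(1/3) = 1/9.
If it is under cup 3 (prior 1/3): only cup 1 is available, probability 1; weight (1/3)·1 = 1/3.
The weights sum to 4/9.
So P(the pea under cup 2 | the dealer opened cup 1) = (1/9) / (4/9) = 1/4.

1/4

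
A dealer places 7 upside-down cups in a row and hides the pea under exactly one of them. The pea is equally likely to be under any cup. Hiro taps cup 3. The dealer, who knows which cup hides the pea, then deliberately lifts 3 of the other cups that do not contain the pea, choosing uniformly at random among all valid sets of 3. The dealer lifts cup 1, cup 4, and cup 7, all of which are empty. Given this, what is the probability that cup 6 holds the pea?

Apply Bayes' rule, conditioning on where the pea actually is.
If it is under any of cups 1, 4, and 7 (prior 1/7 each): that cup was opened and seen not to hold the prize — ruled out; weight (1/7)·0 = 0 each.
If it is under any of cups 2, 5, and 6 (prior 1/7 each): the dealer has 10 equally likely choices, so probability 1/10; weight (1/7)·(1/10) = 1/70 each.
If it is under cup 3 (prior 1/7): the dealer has 20 equally likely choices, so probability 1/20; weight (1/7)·(1/20) = 1/140.
The weights sum to 1/20.
So P(the pea under cup 6 | the dealer opened cup 1, cup 4, and cup 7) = (1/70) / (1/20) = 2/7.

2/7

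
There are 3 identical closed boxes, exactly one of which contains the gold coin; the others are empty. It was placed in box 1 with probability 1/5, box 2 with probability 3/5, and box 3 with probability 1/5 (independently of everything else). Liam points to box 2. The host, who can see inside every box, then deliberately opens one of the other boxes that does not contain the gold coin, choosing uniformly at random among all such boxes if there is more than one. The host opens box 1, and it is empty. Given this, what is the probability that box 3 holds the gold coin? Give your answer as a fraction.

Apply Bayes' rule, conditioning on where the gold coin actually is.
If it is in box 1 (prior 1/5): the host opened box 1, so this case is ruled out; weight (1/5)·0 = 0.
If it is in box 2 (prior 3/5): the host has 2 equally likely choices, so probability 1/2; weight (3/5)·(1/2) = 3/10.
If it is in box 3 (prior 1/5): the host has no choice, probability 1; weight (1/5)·1 = 1/5.
The weights sum to 1/2.
So P(the gold coin in box 3 | the host opened box 1) = (1/5) / (1/2) = 2/5.

2/5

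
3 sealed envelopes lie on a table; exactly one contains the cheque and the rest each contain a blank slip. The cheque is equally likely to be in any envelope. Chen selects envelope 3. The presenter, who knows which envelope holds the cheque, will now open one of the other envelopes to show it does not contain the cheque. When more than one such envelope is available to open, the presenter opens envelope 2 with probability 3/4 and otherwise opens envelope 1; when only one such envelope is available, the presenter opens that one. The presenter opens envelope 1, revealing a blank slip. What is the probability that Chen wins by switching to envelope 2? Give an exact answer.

4/5

Consider each possible location of the cheque in turn.
If it is in envelope 1 (prior 1/3): the presenter opened envelope 1, so this case is ruled out; weight (1/3)·0 = 0.
If it is in envelope 2 (prior 1/3): only envelope 1 is available, probability 1; weight (1/3)·1 = 1/3.
If it is in envelope 3 (prior 1/3): envelope 2 is available but not opened, probability 1/4; weight (1/3)·(1/4) = 1/12.
The weights sum to 5/12.
So P(the cheque in envelope 2 | the presenter opened envelope 1) = (1/3) / (5/12) = 4/5.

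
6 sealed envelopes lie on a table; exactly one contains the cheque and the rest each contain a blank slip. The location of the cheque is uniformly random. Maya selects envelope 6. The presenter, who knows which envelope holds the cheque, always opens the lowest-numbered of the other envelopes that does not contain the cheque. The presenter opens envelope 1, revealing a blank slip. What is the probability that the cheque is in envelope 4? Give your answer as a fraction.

Condition on the true location of the cheque.
If it is in envelope 1 (prior 1/6): the presenter opened envelope 1, so this case is ruled out; weight (1/6)·0 = 0.
If it is in any of envelopes 2, 3, 4, 5, and 6 (prior 1/6 each): envelope 1 is the lowest-numbered option available, probability 1; weight (1/6)·1 = 1/6 each.
The weights sum to 5/6.
So P(the cheque in envelope 4 | the presenter opened envelope 1) = (1/6) / (5/6) = 1/5.

1/5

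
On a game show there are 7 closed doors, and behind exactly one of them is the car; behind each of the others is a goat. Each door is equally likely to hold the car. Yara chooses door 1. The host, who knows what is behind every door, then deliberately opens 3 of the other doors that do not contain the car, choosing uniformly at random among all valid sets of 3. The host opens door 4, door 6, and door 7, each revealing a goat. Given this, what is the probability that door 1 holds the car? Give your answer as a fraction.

1/7

Condition on the true location of the car.
If it is behind door 1 (prior 1/7): the host has 20 equally likely choices, so probability 1/20; weight (1/7)·(1/20) = 1/140.
If it is behind any of doors 2, 3, and 5 (prior 1/7 each): the host has 10 equally likely choices, so probability 1/10; weight (1/7)·(1/10) = 1/70 each.
If it is behind any of doors 4, 6, and 7 (prior 1/7 each): that door was opened and seen not to hold the prize — ruled out; weight (1/7)·0 = 0 each.
The weights sum to 1/20.
So P(the car behind door 1 | the host opened door 4, door 6, and door 7) = (1/140) / (1/20) = 1/7.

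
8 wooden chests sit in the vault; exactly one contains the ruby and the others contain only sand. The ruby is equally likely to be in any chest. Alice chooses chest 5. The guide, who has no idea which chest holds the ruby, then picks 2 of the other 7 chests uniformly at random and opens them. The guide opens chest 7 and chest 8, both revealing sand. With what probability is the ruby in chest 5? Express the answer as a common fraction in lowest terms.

Because the guide chose which chests to open without knowing where the ruby is, the choice is independent of the prize location. Learning that none of the 2 opened chests holds the ruby simply rules out those 2 locations and leaves the remaining 6 chests still equally likely by symmetry.
So P(the ruby in chest 5) = 1/6.

1/6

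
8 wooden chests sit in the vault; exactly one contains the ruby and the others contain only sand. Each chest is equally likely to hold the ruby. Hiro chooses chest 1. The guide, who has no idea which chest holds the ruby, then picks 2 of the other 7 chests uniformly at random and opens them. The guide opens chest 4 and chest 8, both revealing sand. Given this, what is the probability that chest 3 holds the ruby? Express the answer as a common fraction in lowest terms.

1/6

Apply Bayes' rule, conditioning on where the ruby actually is.
If it is in any of chests 1, 2, 3, 5, 6, and 7 (prior 1/8 each): the guide picks exactly this set with probability 1/21 regardless, and none is the prize; weight (1/8)·(1/21) = 1/168 each.
If it is in either of chests 4 and 8 (prior 1/8 each): that chest was opened and seen not to hold the prize — ruled out; weight (1/8)·0 = 0 each.
The weights sum to 1/28.
So P(the ruby in chest 3 | the guide opened chest 4 and chest 8) = (1/168) / (1/28) = 1/6.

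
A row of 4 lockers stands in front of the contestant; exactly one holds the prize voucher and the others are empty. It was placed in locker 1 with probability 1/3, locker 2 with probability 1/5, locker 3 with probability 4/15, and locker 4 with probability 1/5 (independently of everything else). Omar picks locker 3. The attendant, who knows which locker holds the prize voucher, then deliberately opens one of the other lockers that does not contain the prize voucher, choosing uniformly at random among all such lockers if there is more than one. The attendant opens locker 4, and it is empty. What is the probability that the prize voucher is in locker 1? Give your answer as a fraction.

Condition on the true location of the prize voucher.
If it is in locker 1 (prior 1/3): the attendant has 2 equally likely choices, so probability 1/2; weight (1/3)·(1/2) = 1/6.
If it is in locker 2 (prior 1/5): the attendant has 2 equally likely choices, so probability 1/2; weight (1/5)·(1/2) = 1/10.
If it is in locker 3 (prior 4/15): the attendant has 3 equally likely choices, so probability 1/3; weight (4/15)·(1/3) = 4/45.
If it is in locker 4 (prior 1/5): the attendant opened locker 4, so this case is ruled out; weight (1/5)·0 = 0.
The weights sum to 16/45.
So P(the prize voucher in locker 1 | the attendant opened locker 4) = (1/6) / (16/45) = 15/32.

15/32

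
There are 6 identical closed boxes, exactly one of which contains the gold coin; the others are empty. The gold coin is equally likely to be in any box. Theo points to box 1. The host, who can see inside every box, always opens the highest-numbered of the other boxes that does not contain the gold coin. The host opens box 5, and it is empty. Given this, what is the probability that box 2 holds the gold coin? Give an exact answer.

Consider each possible location of the gold coin in turn.
If it is in any of boxes 1, 2, 3, and 4 (prior 1/6 each): the host would have opened box 6 instead, probability 0; weight (1/6)·0 = 0 each.
If it is in box 5 (prior 1/6): the host opened box 5, so this case is ruled out; weight (1/6)·0 = 0.
If it is in box 6 (prior 1/6): box 5 is the highest-numbered option available, probability 1; weight (1/6)·1 = 1/6.
The weights sum to 1/6.
So P(the gold coin in box 2 | the host opened box 5) = 0 / (1/6) = 0.

0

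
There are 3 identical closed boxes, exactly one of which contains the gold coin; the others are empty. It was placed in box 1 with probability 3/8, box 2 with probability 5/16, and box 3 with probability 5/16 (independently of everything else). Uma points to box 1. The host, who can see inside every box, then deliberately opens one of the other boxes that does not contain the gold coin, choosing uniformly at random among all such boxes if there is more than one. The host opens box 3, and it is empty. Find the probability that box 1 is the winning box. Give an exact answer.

3/8

Apply Bayes' rule, conditioning on where the gold coin actually is.
If it is in box 1 (prior 3/8): the host has 2 equally likely choices, so probability 1/2; weight (3/8)·(1/2) = 3/16.
If it is in box 2 (prior 5/16): the host has no choice, probability 1; weight (5/16)·1 = 5/16.
If it is in box 3 (prior 5/16): the host opened box 3, so this case is ruled out; weight (5/16)·0 = 0.
The weights sum to 1/2.
So P(the gold coin in box 1 | the host opened box 3) = (3/16) / (1/2) = 3/8.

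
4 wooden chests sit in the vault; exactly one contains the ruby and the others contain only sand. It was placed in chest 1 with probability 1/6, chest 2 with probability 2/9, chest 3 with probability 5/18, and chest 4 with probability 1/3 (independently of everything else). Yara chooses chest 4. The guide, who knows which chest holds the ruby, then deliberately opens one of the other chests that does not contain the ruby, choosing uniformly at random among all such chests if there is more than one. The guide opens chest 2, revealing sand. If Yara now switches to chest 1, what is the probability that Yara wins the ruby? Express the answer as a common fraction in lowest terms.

Apply Bayes' rule, conditioning on where the ruby actually is.
If it is in chest 1 (prior 1/6): the guide has 2 equally likely choices, so probability 1/2; weight (1/6)·(1/2) = 1/12.
If it is in chest 2 (prior 2/9): the guide opened chest 2, so this case is ruled out; weight (2/9)·0 = 0.
If it is in chest 3 (prior 5/18): the guide has 2 equally likely choices, so probability 1/2; weight (5/18)·(1/2) = 5/36.
If it is in chest 4 (prior 1/3): the guide has 3 equally likely choices, so probability 1/3; weight (1/3)·(1/3) = 1/9.
The weights sum to 1/3.
So P(the ruby in chest 1 | the guide opened chest 2) = (1/12) / (1/3) = 1/4.

1/4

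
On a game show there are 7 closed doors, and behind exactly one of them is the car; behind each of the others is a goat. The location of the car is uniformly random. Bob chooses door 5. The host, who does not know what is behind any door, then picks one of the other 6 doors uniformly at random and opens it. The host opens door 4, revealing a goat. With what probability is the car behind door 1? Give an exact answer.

1/6

Consider each possible location of the car in turn.
If it is behind any of doors 1, 2, 3, 5, 6, and 7 (prior 1/7 each): the host picks door 4 with probability 1/6 regardless, and it is not the prize; weight (1/7)·(1/6) = 1/42 each.
If it is behind door 4 (prior 1/7): the host opened door 4, so this case is ruled out; weight (1/7)·0 = 0.
The weights sum to 1/7.
So P(the car behind door 1 | the host opened door 4) = (1/42) / (1/7) = 1/6.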